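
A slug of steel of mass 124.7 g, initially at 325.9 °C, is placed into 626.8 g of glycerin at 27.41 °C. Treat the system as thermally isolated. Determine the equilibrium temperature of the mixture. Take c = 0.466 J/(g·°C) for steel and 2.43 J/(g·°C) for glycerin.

Net heat exchanged in the isolated system is zero:
124.7·0.466·(T − 325.9) + 626.8·2.43·(T − 27.41) = 0
58.11(T − 325.9) + 1523.1(T − 27.41) = 0
(58.11 + 1523.1) T = 58.11·325.9 + 1523.1·27.41
T = 60687 / 1581.2 = 38.4 °C

T_f ≈ 38.4 °C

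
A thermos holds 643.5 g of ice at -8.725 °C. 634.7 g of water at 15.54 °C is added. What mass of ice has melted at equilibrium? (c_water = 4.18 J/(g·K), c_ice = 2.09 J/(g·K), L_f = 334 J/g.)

Water can give up m c ΔT = 634.7·4.18·15.54 = 41228 J before reaching 0 °C.
Warming the ice to 0 °C takes 643.5·2.09·8.725 = 11734 J, leaving 29494 J for melting.
Fully melting the ice requires m_ice L_f = 643.5·334 = 214929 J.
29494 J < 214929 J, so only part of the ice melts and the system sits at 0 °C.
m_melted·334 = 29494  ⇒  m_melted ≈ 88.31 g.

m_melted ≈ 88.3 g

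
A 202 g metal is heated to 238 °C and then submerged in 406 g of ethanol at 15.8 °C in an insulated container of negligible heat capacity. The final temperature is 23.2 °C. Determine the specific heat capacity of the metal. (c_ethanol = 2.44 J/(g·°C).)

Taking heat into each body as positive, Σ m c ΔT = 0:
202·c·(23.2 − 238) + 406·2.44·(23.2 − 15.8) = 0
-43390 c = -7330.7
c = -7330.7/-43390 ≈ 0.169 J/(g·°C)

c ≈ 0.169 J/(g·°C)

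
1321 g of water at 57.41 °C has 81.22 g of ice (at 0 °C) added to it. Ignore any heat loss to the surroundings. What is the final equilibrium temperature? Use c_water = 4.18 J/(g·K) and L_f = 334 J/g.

T_f ≈ 49.5 °C

Let T be the final temperature. ΣQ_i = 0:
latent heat to melt: 81.22×334 = 27127
  warm the meltwater: 339.5 T
  water: 5521.8(T − 57.41)
5861.3 T = 317005 − 27127 = 289878
T ≈ 49.46 °C — above 0 °C, consistent with complete melting.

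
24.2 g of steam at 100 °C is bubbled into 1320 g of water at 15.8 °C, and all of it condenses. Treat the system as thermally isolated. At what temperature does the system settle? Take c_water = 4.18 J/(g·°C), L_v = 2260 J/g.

Let T be the final temperature. ΣQ_i = 0:
latent heat released on condensation: 24.2×2260 = 54692; condensed water 100 °C→T: 101.16(T − 100); water warms: 1320×4.18×(T − 15.8) = 5517.6(T − 15.8)
5618.8 T = 54692 + 10116 + 87178 = 151986
T ≈ 27.05 °C — below 100 °C, confirming all the steam condensed.

T_f ≈ 27.0 °C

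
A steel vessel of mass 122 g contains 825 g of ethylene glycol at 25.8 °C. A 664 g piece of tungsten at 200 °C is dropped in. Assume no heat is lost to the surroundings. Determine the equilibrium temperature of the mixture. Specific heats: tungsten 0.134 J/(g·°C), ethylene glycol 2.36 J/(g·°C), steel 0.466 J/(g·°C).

T_f ≈ 33.2 °C

T_f = Σ m_i c_i T_i / Σ m_i c_i:
T_f = (88.98·200 + 1947·25.8 + 56.85·25.8) / (88.98 + 1947 + 56.85)
    = 69495 / 2092.8 ≈ 33.21 °C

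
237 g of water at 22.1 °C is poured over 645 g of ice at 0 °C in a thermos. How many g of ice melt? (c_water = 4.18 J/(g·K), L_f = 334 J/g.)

m_melted ≈ 65.5 g

Cooling the water to 0 °C releases 237·4.18·22.1 = 21894 J.
To melt every bit of ice: 645·334 = 215430 J.
That's not enough to melt it all — equilibrium is at 0 °C with ice remaining.
Mass melted = 21894/334 ≈ 65.55 g.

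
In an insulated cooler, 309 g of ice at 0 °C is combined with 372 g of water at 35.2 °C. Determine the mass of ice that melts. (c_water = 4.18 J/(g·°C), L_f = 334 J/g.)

Water can give up m c ΔT = 372·4.18·35.2 = 54735 J before reaching 0 °C.
To melt every bit of ice: 309·334 = 103206 J.
54735 J < 103206 J, so only part of the ice melts and the system sits at 0 °C.
Mass melted = 54735/334 ≈ 163.9 g.

m_melted ≈ 164 g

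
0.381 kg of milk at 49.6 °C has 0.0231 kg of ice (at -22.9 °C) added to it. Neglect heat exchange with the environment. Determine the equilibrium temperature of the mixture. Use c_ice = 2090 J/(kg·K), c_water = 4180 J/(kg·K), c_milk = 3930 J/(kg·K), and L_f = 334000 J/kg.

Energy conservation, ΣQ = 0:
warm ice to 0 °C: 0.0231·2090·(0 − (-22.9)) = 1105.6
  melt ice: 0.0231·334000 = 7715.4
  meltwater 0→T: 0.0231·4180·T = 96.56 T
  milk cools: 0.381·3930·(T − 49.6) = 1497.3(T − 49.6)
1593.9 T = 74268 − 8821 = 65447
T ≈ 41.06 °C — above 0 °C, consistent with complete melting.

T_f ≈ 41.1 °C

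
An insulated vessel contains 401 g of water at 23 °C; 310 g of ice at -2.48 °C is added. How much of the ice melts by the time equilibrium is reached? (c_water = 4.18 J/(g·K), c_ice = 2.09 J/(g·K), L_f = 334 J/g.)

Heat available from the water dropping to 0 °C: 401×4.18×23 = 38552 J.
Of that, 310×2.09×2.48 = 1606.8 J goes to bring the ice to 0 °C, leaving 36945 J.
Melting all 310 g of ice would need 310×334 = 103540 J.
That's not enough to melt it all — equilibrium is at 0 °C with ice remaining.
Mass melted = 36945/334 ≈ 110.6 g.

m_melted ≈ 111 g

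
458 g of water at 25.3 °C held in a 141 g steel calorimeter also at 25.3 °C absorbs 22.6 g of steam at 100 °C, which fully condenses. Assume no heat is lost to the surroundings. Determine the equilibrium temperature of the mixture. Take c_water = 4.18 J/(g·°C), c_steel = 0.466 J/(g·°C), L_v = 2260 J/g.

T_f ≈ 53.3 °C

Energy conservation, ΣQ = 0:
steam→water at 100 °C releases m L_v = 22.6·2260 = 51076; condensed water 100 °C→T: 94.47(T − 100); original water: 1914.4(T − 25.3); cup: 65.71(T − 25.3)
2074.6 T = 51076 + 9446.8 + 50098 = 110620
T ≈ 53.32 °C, under the boiling point, so the assumption holds.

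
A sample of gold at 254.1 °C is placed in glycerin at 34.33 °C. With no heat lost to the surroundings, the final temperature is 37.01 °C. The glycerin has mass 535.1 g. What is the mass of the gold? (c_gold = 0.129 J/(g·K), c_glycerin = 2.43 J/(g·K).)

|Q_gold| = |Q_glycerin|:
m·0.129·(254.1 − 37.01) = 535.1·2.43·(37.01 − 34.33)
28 m = 3484.8  ⇒  m ≈ 124.4 g

m ≈ 124 g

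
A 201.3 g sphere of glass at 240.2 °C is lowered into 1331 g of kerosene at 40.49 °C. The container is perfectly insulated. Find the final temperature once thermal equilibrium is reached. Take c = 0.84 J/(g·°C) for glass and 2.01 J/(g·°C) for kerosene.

T_f ≈ 52.4 °C

|Q_glass| = |Q_kerosene|:
201.3*0.84*(240.2 − T) = 1331*2.01*(T − 40.49)
169.09(240.2 − T) = 2675.3(T − 40.49)
2844.4 T = 148939  ⇒  T ≈ 52.36 °C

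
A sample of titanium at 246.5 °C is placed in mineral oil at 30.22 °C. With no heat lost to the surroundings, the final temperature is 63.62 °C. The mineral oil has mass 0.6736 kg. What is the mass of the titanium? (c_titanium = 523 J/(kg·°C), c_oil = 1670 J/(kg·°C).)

m ≈ 0.393 kg

Energy conservation, ΣQ = 0:
m×523×(63.62 − 246.5) + 0.6736×1670×(63.62 − 30.22) = 0
-95646 m = -37572
m = -37572/-95646 ≈ 0.3928 kg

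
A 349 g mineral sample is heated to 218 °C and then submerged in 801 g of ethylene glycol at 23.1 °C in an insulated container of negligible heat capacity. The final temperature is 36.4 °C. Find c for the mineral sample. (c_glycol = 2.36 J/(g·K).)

Net heat exchanged in the isolated system is zero:
349·c·(36.4 − 218) + 801·2.36·(36.4 − 23.1) = 0
-63378 c = -25142
c = -25142/-63378 ≈ 0.3967 J/(g·K)

c ≈ 0.397 J/(g·K)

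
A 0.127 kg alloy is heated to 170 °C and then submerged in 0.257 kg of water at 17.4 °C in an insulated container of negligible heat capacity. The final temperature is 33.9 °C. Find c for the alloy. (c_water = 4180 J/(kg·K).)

Let T be the final temperature. ΣQ_i = 0:
0.127·c·(33.9 − 170) + 0.257·4180·(33.9 − 17.4) = 0
-17.28 c = -17725
c = -17725/-17.28 ≈ 1025 J/(kg·K)

c ≈ 1030 J/(kg·K)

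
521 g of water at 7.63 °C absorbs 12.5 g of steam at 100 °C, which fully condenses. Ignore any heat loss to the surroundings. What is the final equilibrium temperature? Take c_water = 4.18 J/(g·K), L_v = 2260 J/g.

T_f ≈ 22.5 °C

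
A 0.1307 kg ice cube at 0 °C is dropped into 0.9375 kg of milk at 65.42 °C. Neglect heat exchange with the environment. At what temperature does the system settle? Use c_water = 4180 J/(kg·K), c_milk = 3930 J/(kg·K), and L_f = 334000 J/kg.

T_f ≈ 46.7 °C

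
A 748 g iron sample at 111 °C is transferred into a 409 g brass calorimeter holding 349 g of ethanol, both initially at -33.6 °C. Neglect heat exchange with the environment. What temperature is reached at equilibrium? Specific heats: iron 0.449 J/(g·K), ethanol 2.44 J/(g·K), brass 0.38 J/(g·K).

T_f ≈ 2.6 °C

Setting the total heat transfer to zero:
748·0.449·(T − 111) + 349·2.44·(T − (-33.6)) + 409·0.38·(T − (-33.6)) = 0
335.85(T − 111) + 851.56(T − (-33.6)) + 155.42(T − (-33.6)) = 0
(335.85 + 851.56 + 155.42) T = 335.85·111 + 851.56·(-33.6) + 155.42·(-33.6)
T = 3445 / 1342.8 = 2.57 °C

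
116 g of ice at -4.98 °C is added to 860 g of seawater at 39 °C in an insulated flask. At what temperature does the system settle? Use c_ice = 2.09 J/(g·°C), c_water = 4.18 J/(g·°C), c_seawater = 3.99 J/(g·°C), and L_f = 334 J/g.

T_f ≈ 24.0 °C

Setting the total heat transfer to zero:
warm ice to 0 °C: 116·2.09·(0 − (-4.98)) = 1207.4
  melt ice: 116·334 = 38744
  warm the meltwater: 484.88 T
  seawater: 3431.4(T − 39)
3916.3 T = 133825 − 39951 = 93873
T ≈ 23.97 °C. Since T > 0 °C, the all-ice-melts assumption holds.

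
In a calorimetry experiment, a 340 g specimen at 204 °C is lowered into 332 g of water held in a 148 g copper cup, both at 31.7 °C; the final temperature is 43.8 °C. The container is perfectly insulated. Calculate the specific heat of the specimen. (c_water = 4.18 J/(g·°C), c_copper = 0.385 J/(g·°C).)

Net heat exchanged in the isolated system is zero:
340·c·(43.8 − 204) + 332·4.18·(43.8 − 31.7) + 148·0.385·(43.8 − 31.7) = 0
-54468 c = -17481
c = -17481/-54468 ≈ 0.3209 J/(g·°C)

c ≈ 0.321 J/(g·°C)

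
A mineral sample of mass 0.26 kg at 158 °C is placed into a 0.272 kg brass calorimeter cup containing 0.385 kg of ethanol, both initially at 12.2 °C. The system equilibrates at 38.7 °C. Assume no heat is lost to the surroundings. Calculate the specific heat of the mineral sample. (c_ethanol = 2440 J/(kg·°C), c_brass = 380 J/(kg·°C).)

Heat gained plus heat lost sum to zero:
0.26×c×(38.7 − 158) + 0.385×2440×(38.7 − 12.2) + 0.272×380×(38.7 − 12.2) = 0
-31.02 c = -27633
c = -27633/-31.02 ≈ 890.9 J/(kg·°C)

c ≈ 891 J/(kg·°C)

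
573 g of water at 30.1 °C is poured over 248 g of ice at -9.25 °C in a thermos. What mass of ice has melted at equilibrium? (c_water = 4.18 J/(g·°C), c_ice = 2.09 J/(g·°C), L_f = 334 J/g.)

Water can give up m c ΔT = 573·4.18·30.1 = 72094 J before reaching 0 °C.
Of that, 248·2.09·9.25 = 4794.5 J goes to bring the ice to 0 °C, leaving 67299 J.
Fully melting the ice requires m_ice L_f = 248·334 = 82832 J.
That's not enough to melt it all — equilibrium is at 0 °C with ice remaining.
Mass melted = 67299/334 ≈ 201.5 g.

m_melted ≈ 201 g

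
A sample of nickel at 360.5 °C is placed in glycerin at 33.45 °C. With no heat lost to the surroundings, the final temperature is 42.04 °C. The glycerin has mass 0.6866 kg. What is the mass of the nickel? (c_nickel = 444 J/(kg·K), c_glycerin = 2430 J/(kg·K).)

Net heat exchanged in the isolated system is zero:
m·444·(42.04 − 360.5) + 0.6866·2430·(42.04 − 33.45) = 0
-141396 m = -14332
m = -14332/-141396 ≈ 0.1014 kg

m ≈ 0.101 kg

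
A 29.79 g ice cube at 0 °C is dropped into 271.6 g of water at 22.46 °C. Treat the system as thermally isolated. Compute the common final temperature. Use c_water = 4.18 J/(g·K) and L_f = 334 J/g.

T_f ≈ 12.3 °C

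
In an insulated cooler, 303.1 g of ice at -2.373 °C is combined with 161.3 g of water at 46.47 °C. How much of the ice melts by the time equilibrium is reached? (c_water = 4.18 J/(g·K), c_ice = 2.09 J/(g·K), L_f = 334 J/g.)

m_melted ≈ 89.3 g

Water can give up m c ΔT = 161.3×4.18×46.47 = 31332 J before reaching 0 °C.
Warming the ice to 0 °C takes 303.1×2.09×2.373 = 1503.2 J, leaving 29828 J for melting.
To melt every bit of ice: 303.1×334 = 101235 J.
29828 J < 101235 J, so only part of the ice melts and the system sits at 0 °C.
m_melted×334 = 29828  ⇒  m_melted ≈ 89.31 g.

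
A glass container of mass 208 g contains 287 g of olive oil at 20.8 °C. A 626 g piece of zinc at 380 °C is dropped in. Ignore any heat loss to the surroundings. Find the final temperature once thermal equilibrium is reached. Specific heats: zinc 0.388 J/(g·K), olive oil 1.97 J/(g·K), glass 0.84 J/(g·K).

T_f ≈ 109.6 °C

Net heat exchanged in the isolated system is zero:
626·0.388·(T − 380) + 287·1.97·(T − 20.8) + 208·0.84·(T − 20.8) = 0
(242.89 + 565.39 + 174.72) T = 242.89·380 + 565.39·20.8 + 174.72·20.8
T = 107692 / 983 = 110 °C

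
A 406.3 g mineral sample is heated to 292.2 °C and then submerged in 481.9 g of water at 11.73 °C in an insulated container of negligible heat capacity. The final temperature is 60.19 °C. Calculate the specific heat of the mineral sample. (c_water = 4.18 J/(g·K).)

Let T be the final temperature. ΣQ_i = 0:
406.3×c×(60.19 − 292.2) + 481.9×4.18×(60.19 − 11.73) = 0
-94266 c = -97615
c = -97615/-94266 ≈ 1.036 J/(g·K)

c ≈ 1.04 J/(g·K)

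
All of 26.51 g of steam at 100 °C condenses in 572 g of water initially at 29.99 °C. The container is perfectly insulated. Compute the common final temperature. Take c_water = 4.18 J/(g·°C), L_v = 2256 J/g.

Energy conservation, ΣQ = 0:
condense steam: −26.51×2256 = −59807
  condensate cools 100→T: 26.51×4.18×(T − 100) = 110.81(T − 100)
  original water: 2391(T − 29.99)
2501.8 T = 59807 + 11081 + 71705 = 142593
T ≈ 57.00 °C — below 100 °C, confirming all the steam condensed.

T_f ≈ 57.0 °C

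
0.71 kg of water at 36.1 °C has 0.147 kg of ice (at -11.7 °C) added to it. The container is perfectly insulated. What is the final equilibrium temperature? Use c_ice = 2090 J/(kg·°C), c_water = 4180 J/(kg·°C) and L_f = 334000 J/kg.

Energy conservation, ΣQ = 0:
warm ice to 0 °C: 0.147·2090·(0 − (-11.7)) = 3594.6
  fusion: m_ice L_f = 0.147·334000 = 49098
  warm the meltwater: 614.46 T
  water cools: 0.71·4180·(T − 36.1) = 2967.8(T − 36.1)
3582.3 T = 107138 − 52693 = 54445
T ≈ 15.20 °C (positive, so assuming full melt was valid).

T_f ≈ 15.2 °C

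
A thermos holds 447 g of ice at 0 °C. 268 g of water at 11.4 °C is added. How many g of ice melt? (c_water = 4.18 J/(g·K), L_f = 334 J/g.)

Water can give up m c ΔT = 268×4.18×11.4 = 12771 J before reaching 0 °C.
Melting all 447 g of ice would need 447×334 = 149298 J.
Since 12771 < 149298 J, not all the ice melts; equilibrium is at 0 °C.
m_melt = 12771 / L_f = 38.24 g.

m_melted ≈ 38.2 g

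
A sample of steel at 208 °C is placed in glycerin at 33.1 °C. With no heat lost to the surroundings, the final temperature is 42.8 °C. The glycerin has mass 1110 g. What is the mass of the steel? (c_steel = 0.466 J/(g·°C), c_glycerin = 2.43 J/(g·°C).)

m ≈ 340 g

|Q_steel| = |Q_glycerin|:
m·0.466·(208 − 42.8) = 1110·2.43·(42.8 − 33.1)
76.98 m = 26164  ⇒  m ≈ 339.9 g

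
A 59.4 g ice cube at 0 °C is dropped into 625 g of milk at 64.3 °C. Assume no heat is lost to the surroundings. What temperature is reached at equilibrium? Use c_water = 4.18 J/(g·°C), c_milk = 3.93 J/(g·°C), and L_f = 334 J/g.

Energy conservation, ΣQ = 0:
fusion: m_ice L_f = 59.4·334 = 19840; meltwater 0→T: 59.4·4.18·T = 248.29 T; milk cools: 625·3.93·(T − 64.3) = 2456.2(T − 64.3)
2704.5 T = 157937 − 19840 = 138097
T ≈ 51.06 °C — above 0 °C, consistent with complete melting.

T_f ≈ 51.1 °C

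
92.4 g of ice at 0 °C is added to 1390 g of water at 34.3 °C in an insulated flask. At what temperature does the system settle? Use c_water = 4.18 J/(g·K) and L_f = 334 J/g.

T_f ≈ 27.2 °C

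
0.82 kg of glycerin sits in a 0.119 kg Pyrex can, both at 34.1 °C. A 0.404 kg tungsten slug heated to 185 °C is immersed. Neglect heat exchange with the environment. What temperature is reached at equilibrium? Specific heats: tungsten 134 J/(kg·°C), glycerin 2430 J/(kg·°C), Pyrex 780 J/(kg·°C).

T_f ≈ 37.9 °C

Conservation of energy gives ΣQ = 0:
0.404*134*(T − 185) + 0.82*2430*(T − 34.1) + 0.119*780*(T − 34.1) = 0
54.14(T − 185) + 1992.6(T − 34.1) + 92.82(T − 34.1) = 0
(54.14 + 1992.6 + 92.82) T = 54.14*185 + 1992.6*34.1 + 92.82*34.1
T ≈ 37.92 °C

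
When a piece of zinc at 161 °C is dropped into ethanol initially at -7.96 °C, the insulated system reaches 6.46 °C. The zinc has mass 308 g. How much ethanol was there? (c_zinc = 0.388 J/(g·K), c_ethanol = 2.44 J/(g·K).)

m ≈ 525 g

|Q_zinc| = |Q_ethanol|:
308·0.388·(161 − 6.46) = m·2.44·(6.46 − (-7.96))
35.18 m = 18468  ⇒  m ≈ 524.9 g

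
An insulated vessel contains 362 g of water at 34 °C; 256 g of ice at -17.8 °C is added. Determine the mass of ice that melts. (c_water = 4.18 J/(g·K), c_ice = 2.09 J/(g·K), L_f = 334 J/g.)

Water can give up m c ΔT = 362·4.18·34 = 51447 J before reaching 0 °C.
Of that, 256·2.09·17.8 = 9523.7 J goes to bring the ice to 0 °C, leaving 41924 J.
Fully melting the ice requires m_ice L_f = 256·334 = 85504 J.
Since 41924 < 85504 J, not all the ice melts; equilibrium is at 0 °C.
m_melted·334 = 41924  ⇒  m_melted ≈ 125.5 g.

m_melted ≈ 126 g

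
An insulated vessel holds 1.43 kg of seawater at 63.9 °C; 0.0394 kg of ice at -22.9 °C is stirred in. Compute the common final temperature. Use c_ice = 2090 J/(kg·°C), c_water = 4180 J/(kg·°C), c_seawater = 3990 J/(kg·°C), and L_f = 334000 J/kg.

Sum of m c ΔT and latent-heat terms is zero:
ice -22.9→0 °C: 0.0394×2090×22.9 = 1885.7
  melt ice: 0.0394×334000 = 13160
  meltwater 0→T: 0.0394×4180×T = 164.69 T
  seawater: 5705.7(T − 63.9)
5870.4 T = 364594 − 15045 = 349549
T ≈ 59.54 °C — above 0 °C, consistent with complete melting.

T_f ≈ 59.5 °C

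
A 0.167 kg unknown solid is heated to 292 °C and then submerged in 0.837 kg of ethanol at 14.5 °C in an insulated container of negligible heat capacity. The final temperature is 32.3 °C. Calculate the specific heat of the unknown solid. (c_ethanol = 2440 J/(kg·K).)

c ≈ 838 J/(kg·K)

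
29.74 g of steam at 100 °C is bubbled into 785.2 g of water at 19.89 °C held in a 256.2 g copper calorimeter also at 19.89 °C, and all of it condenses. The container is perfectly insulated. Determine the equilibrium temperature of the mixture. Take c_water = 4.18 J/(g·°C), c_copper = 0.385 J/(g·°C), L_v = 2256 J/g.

T_f ≈ 41.9 °C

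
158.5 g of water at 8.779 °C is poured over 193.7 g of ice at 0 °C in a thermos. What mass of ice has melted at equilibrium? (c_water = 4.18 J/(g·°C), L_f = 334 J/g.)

m_melted ≈ 17.4 g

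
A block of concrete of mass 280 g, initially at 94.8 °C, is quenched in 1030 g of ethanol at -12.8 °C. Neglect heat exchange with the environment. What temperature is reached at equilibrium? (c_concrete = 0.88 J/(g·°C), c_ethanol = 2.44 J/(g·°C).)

T_f ≈ -3.2 °C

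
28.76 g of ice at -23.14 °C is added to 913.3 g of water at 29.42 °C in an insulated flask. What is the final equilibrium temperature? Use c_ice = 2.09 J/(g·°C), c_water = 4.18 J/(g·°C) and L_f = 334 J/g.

T_f ≈ 25.7 °C

Energy balance with sensible and latent terms:
ice -23.14→0 °C: 28.76·2.09·23.14 = 1390.9
  latent heat to melt: 28.76·334 = 9605.8
  meltwater 0→T: 28.76·4.18·T = 120.22 T
  water: 3817.6(T − 29.42)
3937.8 T = 112314 − 10997 = 101317
T ≈ 25.73 °C — above 0 °C, consistent with complete melting.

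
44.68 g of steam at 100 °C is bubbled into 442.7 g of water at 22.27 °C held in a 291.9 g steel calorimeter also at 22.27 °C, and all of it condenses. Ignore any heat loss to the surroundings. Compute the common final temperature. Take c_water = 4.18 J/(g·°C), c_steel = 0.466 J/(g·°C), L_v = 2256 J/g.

T_f ≈ 75.3 °C

Taking heat into each body as positive, Σ m c ΔT = 0:
condense steam: −44.68·2256 = −100798
  condensed water 100 °C→T: 186.76(T − 100)
  original water: 1850.5(T − 22.27)
  cup: 136.03(T − 22.27)
2173.3 T = 100798 + 18676 + 44240 = 163714
T ≈ 75.33 °C (< 100 °C, so full condensation is consistent).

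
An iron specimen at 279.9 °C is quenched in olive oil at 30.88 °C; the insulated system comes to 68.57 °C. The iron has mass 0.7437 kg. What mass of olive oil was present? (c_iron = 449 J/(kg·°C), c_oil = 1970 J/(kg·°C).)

Conservation of energy gives ΣQ = 0:
0.7437×449×(68.57 − 279.9) + m×1970×(68.57 − 30.88) = 0
74249 m = 70568
m = 70568/74249 ≈ 0.9504 kg

m ≈ 0.95 kg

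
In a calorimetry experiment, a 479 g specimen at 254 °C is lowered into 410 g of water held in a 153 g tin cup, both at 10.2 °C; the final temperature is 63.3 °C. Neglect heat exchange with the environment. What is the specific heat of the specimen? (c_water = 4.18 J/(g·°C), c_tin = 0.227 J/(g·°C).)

Let T be the final temperature. ΣQ_i = 0:
479·c·(63.3 − 254) + 410·4.18·(63.3 − 10.2) + 153·0.227·(63.3 − 10.2) = 0
-91345 c = -92847
c = -92847/-91345 ≈ 1.016 J/(g·°C)

c ≈ 1.02 J/(g·°C)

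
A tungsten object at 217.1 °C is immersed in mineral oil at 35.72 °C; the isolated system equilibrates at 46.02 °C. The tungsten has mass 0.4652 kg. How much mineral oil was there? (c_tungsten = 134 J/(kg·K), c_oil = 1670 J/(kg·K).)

m ≈ 0.62 kg

Conservation of energy gives ΣQ = 0:
0.4652×134×(46.02 − 217.1) + m×1670×(46.02 − 35.72) = 0
17201 m = 10665
m = 10665/17201 ≈ 0.62 kg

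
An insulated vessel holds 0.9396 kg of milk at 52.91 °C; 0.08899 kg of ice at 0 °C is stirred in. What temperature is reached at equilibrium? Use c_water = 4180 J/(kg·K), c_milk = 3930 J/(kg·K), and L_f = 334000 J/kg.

T_f ≈ 40.8 °C

Energy balance with sensible and latent terms:
latent heat to melt: 0.08899×334000 = 29723
  warm the meltwater: 371.98 T
  milk cools: 0.9396×3930×(T − 52.91) = 3692.6(T − 52.91)
4064.6 T = 195377 − 29723 = 165654
T ≈ 40.76 °C. Since T > 0 °C, the all-ice-melts assumption holds.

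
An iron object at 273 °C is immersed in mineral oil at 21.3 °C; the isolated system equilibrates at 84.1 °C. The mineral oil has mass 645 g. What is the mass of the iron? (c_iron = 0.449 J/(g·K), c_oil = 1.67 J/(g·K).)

m ≈ 798 g

|Q_iron| = |Q_oil|:
m×0.449×(273 − 84.1) = 645×1.67×(84.1 − 21.3)
84.82 m = 67645  ⇒  m ≈ 797.5 g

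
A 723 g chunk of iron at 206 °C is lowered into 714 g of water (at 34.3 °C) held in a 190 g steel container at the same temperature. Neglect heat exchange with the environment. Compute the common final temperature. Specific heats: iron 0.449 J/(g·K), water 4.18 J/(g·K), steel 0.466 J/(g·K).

Heat gained plus heat lost sum to zero:
723·0.449·(T − 206) + 714·4.18·(T − 34.3) + 190·0.466·(T − 34.3) = 0
(324.63 + 2984.5 + 88.54) T = 324.63·206 + 2984.5·34.3 + 88.54·34.3
T ≈ 50.70 °C

T_f ≈ 50.7 °C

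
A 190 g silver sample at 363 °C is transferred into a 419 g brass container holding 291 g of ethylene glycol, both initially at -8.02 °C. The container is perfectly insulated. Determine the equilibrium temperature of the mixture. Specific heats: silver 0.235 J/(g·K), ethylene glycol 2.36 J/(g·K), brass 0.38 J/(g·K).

Conservation of energy gives ΣQ = 0:
190*0.235*(T − 363) + 291*2.36*(T − (-8.02)) + 419*0.38*(T − (-8.02)) = 0
890.63 T = 9423.2
T ≈ 10.58 °C

T_f ≈ 10.6 °C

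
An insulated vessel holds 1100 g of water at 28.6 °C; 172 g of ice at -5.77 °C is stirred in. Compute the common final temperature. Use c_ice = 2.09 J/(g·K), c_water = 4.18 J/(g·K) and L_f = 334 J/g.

Energy conservation, ΣQ = 0:
ice -5.77→0 °C: 172·2.09·5.77 = 2074.2
  latent heat to melt: 172·334 = 57448
  warm the meltwater: 718.96 T
  water cools: 1100·4.18·(T − 28.6) = 4598(T − 28.6)
5317 T = 131503 − 59522 = 71981
T ≈ 13.54 °C (positive, so assuming full melt was valid).

T_f ≈ 13.5 °C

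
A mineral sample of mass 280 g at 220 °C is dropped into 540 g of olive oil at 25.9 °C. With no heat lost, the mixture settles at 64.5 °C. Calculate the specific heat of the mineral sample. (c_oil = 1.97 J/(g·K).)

c ≈ 0.943 J/(g·K)

m_s c (T_s − T_f) = m_oil c_oil (T_f − T_0):
280×c×(220 − 64.5) = 540×1.97×(64.5 − 25.9)
43540 c = 41063  ⇒  c ≈ 0.9431 J/(g·K)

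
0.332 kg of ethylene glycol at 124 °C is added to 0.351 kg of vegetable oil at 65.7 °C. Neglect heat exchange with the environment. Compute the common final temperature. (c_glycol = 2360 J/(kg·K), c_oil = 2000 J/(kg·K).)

Energy conservation, ΣQ = 0:
0.332·2360·(T − 124) + 0.351·2000·(T − 65.7) = 0
(783.52 + 702) T = 783.52·124 + 702·65.7
T = 143278/1485.5 ≈ 96.45 °C

T_f ≈ 96.4 °C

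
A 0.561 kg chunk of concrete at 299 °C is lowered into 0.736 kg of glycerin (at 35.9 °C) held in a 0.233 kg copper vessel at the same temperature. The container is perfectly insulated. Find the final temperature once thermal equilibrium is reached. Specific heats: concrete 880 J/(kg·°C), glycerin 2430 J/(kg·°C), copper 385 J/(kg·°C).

T_f ≈ 90.7 °C

Energy conservation, ΣQ = 0:
0.561×880×(T − 299) + 0.736×2430×(T − 35.9) + 0.233×385×(T − 35.9) = 0
2371.9 T = 215037
T = 215037/2371.9 ≈ 90.66 °C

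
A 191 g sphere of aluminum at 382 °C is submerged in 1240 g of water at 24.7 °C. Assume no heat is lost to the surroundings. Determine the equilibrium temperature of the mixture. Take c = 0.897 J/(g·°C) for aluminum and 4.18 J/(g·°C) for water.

T_f ≈ 36.1 °C

Net heat exchanged in the isolated system is zero:
191×0.897×(T − 382) + 1240×4.18×(T − 24.7) = 0
5354.5 T = 193472
T = 193472/5354.5 ≈ 36.13 °C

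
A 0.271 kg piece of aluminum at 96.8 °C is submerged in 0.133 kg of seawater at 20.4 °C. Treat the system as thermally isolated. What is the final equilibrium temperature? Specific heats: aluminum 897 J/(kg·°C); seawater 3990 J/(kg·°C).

With ΣQ=0 the equilibrium temperature is the m·c-weighted mean:
T_f = (243.09·96.8 + 530.67·20.4) / (243.09 + 530.67)
    = 34356 / 773.76 ≈ 44.40 °C

T_f ≈ 44.4 °C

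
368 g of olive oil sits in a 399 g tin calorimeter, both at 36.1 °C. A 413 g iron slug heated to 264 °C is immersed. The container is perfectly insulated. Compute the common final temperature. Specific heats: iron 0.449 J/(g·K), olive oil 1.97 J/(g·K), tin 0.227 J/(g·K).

T_f ≈ 78.3 °C

Net heat exchanged in the isolated system is zero:
413×0.449×(T − 264) + 368×1.97×(T − 36.1) + 399×0.227×(T − 36.1) = 0
185.44(T − 264) + 724.96(T − 36.1) + 90.57(T − 36.1) = 0
(185.44 + 724.96 + 90.57) T = 185.44×264 + 724.96×36.1 + 90.57×36.1
T = 78396 / 1001 = 78.3 °C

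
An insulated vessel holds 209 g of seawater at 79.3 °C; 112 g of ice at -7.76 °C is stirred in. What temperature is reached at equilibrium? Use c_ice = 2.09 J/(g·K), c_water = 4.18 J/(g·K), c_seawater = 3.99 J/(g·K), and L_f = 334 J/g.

T_f ≈ 20.7 °C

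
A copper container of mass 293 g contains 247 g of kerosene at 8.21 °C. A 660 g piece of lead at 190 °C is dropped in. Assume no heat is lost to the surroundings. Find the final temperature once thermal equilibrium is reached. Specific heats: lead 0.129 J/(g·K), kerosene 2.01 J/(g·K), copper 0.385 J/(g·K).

T_f ≈ 30.5 °C

Energy conservation, ΣQ = 0:
660*0.129*(T − 190) + 247*2.01*(T − 8.21) + 293*0.385*(T − 8.21) = 0
85.14(T − 190) + 496.47(T − 8.21) + 112.81(T − 8.21) = 0
694.41 T = 21179
T = 21179/694.41 ≈ 30.50 °C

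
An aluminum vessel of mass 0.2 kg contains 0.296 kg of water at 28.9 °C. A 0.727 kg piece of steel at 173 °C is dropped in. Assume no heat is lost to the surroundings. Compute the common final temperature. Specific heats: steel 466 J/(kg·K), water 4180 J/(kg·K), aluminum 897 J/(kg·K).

Conservation of energy gives ΣQ = 0:
0.727×466×(T − 173) + 0.296×4180×(T − 28.9) + 0.2×897×(T − 28.9) = 0
(338.78 + 1237.3 + 179.4) T = 338.78×173 + 1237.3×28.9 + 179.4×28.9
T = 99551 / 1755.5 = 56.7 °C

T_f ≈ 56.7 °C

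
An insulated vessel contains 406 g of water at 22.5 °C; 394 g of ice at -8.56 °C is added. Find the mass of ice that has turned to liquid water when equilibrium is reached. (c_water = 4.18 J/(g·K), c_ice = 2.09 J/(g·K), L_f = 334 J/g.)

Cooling the water to 0 °C releases 406×4.18×22.5 = 38184 J.
Of that, 394×2.09×8.56 = 7048.8 J goes to bring the ice to 0 °C, leaving 31135 J.
To melt every bit of ice: 394×334 = 131596 J.
Since 31135 < 131596 J, not all the ice melts; equilibrium is at 0 °C.
m_melted×334 = 31135  ⇒  m_melted ≈ 93.22 g.

m_melted ≈ 93.2 g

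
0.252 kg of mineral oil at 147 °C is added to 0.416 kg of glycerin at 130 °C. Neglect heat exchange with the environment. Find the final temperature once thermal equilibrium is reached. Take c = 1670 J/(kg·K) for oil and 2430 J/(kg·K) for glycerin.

T_f ≈ 135.0 °C

Taking heat into each body as positive, Σ m c ΔT = 0:
0.252×1670×(T − 147) + 0.416×2430×(T − 130) = 0
1431.7 T = 193278
T = 193278 / 1431.7 = 135 °C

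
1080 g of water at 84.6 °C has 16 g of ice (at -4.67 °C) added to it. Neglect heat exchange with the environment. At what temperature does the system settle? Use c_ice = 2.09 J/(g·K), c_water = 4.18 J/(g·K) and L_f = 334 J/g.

Taking heat into each body as positive, Σ m c ΔT = 0:
warm ice to 0 °C: 16·2.09·(0 − (-4.67)) = 156.16; fusion: m_ice L_f = 16·334 = 5344; warm the meltwater: 66.88 T; water: 4514.4(T − 84.6)
4581.3 T = 381918 − 5500.2 = 376418
T ≈ 82.16 °C. Since T > 0 °C, the all-ice-melts assumption holds.

T_f ≈ 82.2 °C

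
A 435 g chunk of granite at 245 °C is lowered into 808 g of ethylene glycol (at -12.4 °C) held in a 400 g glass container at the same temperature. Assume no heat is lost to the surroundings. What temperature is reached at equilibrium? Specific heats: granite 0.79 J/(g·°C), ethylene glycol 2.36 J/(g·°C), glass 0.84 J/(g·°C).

T_f ≈ 21.8 °C

Let T be the final temperature. ΣQ_i = 0:
435·0.79·(T − 245) + 808·2.36·(T − (-12.4)) + 400·0.84·(T − (-12.4)) = 0
343.65(T − 245) + 1906.9(T − (-12.4)) + 336(T − (-12.4)) = 0
(343.65 + 1906.9 + 336) T = 343.65·245 + 1906.9·(-12.4) + 336·(-12.4)
T = 56383/2586.5 ≈ 21.80 °C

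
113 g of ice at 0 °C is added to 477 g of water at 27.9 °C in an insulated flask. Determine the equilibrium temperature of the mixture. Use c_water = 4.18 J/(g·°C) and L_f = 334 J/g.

Energy conservation, ΣQ = 0:
melt ice: 113·334 = 37742; meltwater 0→T: 113·4.18·T = 472.34 T; water cools: 477·4.18·(T − 27.9) = 1993.9(T − 27.9)
2466.2 T = 55629 − 37742 = 17887
T ≈ 7.25 °C — above 0 °C, consistent with complete melting.

T_f ≈ 7.3 °C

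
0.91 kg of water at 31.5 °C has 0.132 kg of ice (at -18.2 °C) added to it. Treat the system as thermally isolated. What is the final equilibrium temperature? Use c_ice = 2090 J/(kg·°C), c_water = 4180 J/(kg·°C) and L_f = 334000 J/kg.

Taking heat into each body as positive, Σ m c ΔT = 0:
ice -18.2→0 °C: 0.132×2090×18.2 = 5021; fusion: m_ice L_f = 0.132×334000 = 44088; warm the meltwater: 551.76 T; water: 3803.8(T − 31.5)
4355.6 T = 119820 − 49109 = 70711
T ≈ 16.23 °C (positive, so assuming full melt was valid).

T_f ≈ 16.2 °C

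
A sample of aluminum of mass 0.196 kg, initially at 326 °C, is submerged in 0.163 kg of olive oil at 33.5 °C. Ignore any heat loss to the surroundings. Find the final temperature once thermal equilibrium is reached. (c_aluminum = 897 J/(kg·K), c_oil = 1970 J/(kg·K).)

Let T be the final temperature. ΣQ_i = 0:
0.196*897*(T − 326) + 0.163*1970*(T − 33.5) = 0
496.92 T = 68072
T ≈ 136.99 °C

T_f ≈ 137.0 °C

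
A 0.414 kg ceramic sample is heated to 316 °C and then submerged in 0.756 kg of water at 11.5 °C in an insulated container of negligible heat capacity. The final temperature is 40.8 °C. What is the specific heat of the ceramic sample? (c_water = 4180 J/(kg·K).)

c ≈ 813 J/(kg·K)

Heat lost by the ceramic sample = heat gained by the water:
0.414·c·(316 − 40.8) = 0.756·4180·(40.8 − 11.5)
113.93 c = 92590  ⇒  c ≈ 812.7 J/(kg·K)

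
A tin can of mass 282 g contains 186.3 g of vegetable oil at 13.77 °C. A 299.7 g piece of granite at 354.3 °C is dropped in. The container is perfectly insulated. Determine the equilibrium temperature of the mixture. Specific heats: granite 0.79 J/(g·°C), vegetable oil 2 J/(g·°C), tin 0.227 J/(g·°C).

T_f ≈ 133.5 °C

Taking heat into each body as positive, Σ m c ΔT = 0:
299.7×0.79×(T − 354.3) + 186.3×2×(T − 13.77) + 282×0.227×(T − 13.77) = 0
673.38 T = 89897
T = 89897 / 673.38 = 134 °C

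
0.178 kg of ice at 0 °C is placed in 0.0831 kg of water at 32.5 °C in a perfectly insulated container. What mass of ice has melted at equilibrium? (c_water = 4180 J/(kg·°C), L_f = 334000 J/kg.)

Cooling the water to 0 °C releases 0.0831·4180·32.5 = 11289 J.
Fully melting the ice requires m_ice L_f = 0.178·334000 = 59452 J.
That's not enough to melt it all — equilibrium is at 0 °C with ice remaining.
m_melted·334000 = 11289  ⇒  m_melted ≈ 0.0338 kg.

m_melted ≈ 0.0338 kg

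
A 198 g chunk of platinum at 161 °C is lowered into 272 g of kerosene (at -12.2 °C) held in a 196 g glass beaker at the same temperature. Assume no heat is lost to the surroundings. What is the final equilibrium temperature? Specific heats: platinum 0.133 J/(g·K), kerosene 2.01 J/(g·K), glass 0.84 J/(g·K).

Heat gained plus heat lost sum to zero:
198×0.133×(T − 161) + 272×2.01×(T − (-12.2)) + 196×0.84×(T − (-12.2)) = 0
26.33(T − 161) + 546.72(T − (-12.2)) + 164.64(T − (-12.2)) = 0
(26.33 + 546.72 + 164.64) T = 26.33×161 + 546.72×(-12.2) + 164.64×(-12.2)
T ≈ -6.02 °C

T_f ≈ -6.0 °C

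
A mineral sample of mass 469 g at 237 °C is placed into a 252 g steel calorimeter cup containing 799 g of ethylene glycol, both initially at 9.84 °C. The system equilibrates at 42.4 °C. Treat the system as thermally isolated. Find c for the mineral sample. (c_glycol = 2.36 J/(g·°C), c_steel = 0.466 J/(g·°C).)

c ≈ 0.715 J/(g·°C)

Heat gained plus heat lost sum to zero:
469·c·(42.4 − 237) + 799·2.36·(42.4 − 9.84) + 252·0.466·(42.4 − 9.84) = 0
-91267 c = -65220
c = -65220/-91267 ≈ 0.7146 J/(g·°C)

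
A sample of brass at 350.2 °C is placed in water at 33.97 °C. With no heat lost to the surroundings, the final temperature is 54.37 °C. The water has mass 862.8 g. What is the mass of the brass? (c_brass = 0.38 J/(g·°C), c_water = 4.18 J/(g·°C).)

m ≈ 654 g

Heat lost by the brass = heat gained by the water:
m·0.38·(350.2 − 54.37) = 862.8·4.18·(54.37 − 33.97)
112.42 m = 73573  ⇒  m ≈ 654.5 g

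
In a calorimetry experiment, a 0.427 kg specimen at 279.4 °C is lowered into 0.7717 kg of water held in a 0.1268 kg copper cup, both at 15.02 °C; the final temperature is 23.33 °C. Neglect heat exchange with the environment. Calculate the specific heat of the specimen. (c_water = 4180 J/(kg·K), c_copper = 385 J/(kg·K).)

c ≈ 249 J/(kg·K)

Energy conservation, ΣQ = 0:
0.427·c·(23.33 − 279.4) + 0.7717·4180·(23.33 − 15.02) + 0.1268·385·(23.33 − 15.02) = 0
-109.34 c = -27211
c = -27211/-109.34 ≈ 248.9 J/(kg·K)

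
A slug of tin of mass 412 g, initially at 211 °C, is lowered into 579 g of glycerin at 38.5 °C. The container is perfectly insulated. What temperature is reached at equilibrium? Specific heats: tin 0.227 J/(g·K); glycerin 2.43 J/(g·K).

T_f ≈ 49.3 °C

T_f is the heat-capacity-weighted average of the initial temperatures:
T_f = (93.52×211 + 1407×38.5) / (93.52 + 1407)
    = 73902 / 1500.5 ≈ 49.25 °C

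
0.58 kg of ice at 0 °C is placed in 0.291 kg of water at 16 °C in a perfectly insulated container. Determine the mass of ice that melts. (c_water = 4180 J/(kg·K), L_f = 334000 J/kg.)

m_melted ≈ 0.0583 kg

Water can give up m c ΔT = 0.291·4180·16 = 19462 J before reaching 0 °C.
To melt every bit of ice: 0.58·334000 = 193720 J.
19462 J < 193720 J, so only part of the ice melts and the system sits at 0 °C.
Mass melted = 19462/334000 ≈ 0.05827 kg.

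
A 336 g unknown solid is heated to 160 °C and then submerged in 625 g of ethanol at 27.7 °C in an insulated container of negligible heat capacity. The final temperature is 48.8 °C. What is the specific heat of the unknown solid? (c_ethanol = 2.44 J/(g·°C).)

Conservation of energy gives ΣQ = 0:
336×c×(48.8 − 160) + 625×2.44×(48.8 − 27.7) = 0
-37363 c = -32177
c = -32177/-37363 ≈ 0.8612 J/(g·°C)

c ≈ 0.861 J/(g·°C)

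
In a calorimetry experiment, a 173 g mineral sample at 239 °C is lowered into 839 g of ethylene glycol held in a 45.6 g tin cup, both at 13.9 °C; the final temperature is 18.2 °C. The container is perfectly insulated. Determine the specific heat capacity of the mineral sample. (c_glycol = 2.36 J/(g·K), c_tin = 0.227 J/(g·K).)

Setting the total heat transfer to zero:
173×c×(18.2 − 239) + 839×2.36×(18.2 − 13.9) + 45.6×0.227×(18.2 − 13.9) = 0
-38198 c = -8558.7
c = -8558.7/-38198 ≈ 0.2241 J/(g·K)

c ≈ 0.224 J/(g·K)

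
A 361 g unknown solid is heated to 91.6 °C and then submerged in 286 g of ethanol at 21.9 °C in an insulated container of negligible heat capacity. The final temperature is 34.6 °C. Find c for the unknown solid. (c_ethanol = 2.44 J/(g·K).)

c ≈ 0.431 J/(g·K)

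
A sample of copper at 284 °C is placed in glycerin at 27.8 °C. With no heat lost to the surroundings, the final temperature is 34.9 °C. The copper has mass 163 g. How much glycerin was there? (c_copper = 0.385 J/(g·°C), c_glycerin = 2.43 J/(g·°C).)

m ≈ 906 g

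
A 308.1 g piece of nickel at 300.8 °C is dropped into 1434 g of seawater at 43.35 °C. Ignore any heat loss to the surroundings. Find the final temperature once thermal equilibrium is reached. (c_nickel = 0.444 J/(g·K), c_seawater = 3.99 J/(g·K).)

Let T be the final temperature. ΣQ_i = 0:
308.1·0.444·(T − 300.8) + 1434·3.99·(T − 43.35) = 0
5858.5 T = 289182
T = 289182 / 5858.5 = 49.4 °C

T_f ≈ 49.4 °C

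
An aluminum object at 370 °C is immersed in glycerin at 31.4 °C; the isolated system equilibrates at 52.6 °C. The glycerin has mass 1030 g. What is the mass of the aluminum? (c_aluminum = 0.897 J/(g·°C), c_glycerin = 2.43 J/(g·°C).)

Heat lost by the aluminum = heat gained by the glycerin:
m·0.897·(370 − 52.6) = 1030·2.43·(52.6 − 31.4)
284.71 m = 53061  ⇒  m ≈ 186.4 g

m ≈ 186 g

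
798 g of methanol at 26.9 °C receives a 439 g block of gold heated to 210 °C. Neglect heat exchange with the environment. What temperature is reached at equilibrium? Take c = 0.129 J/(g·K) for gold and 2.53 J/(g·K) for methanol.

T_f ≈ 31.9 °C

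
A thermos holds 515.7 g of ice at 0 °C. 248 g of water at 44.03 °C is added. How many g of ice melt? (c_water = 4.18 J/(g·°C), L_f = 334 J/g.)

Cooling the water to 0 °C releases 248×4.18×44.03 = 45643 J.
Melting all 515.7 g of ice would need 515.7×334 = 172244 J.
Since 45643 < 172244 J, not all the ice melts; equilibrium is at 0 °C.
Mass melted = 45643/334 ≈ 136.7 g.

m_melted ≈ 137 g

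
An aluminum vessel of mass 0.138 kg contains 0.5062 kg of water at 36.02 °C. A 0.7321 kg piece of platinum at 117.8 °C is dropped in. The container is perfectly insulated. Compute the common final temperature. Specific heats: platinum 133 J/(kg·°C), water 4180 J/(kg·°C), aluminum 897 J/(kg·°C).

Energy conservation, ΣQ = 0:
0.7321×133×(T − 117.8) + 0.5062×4180×(T − 36.02) + 0.138×897×(T − 36.02) = 0
97.37(T − 117.8) + 2115.9(T − 36.02) + 123.79(T − 36.02) = 0
(97.37 + 2115.9 + 123.79) T = 97.37×117.8 + 2115.9×36.02 + 123.79×36.02
T ≈ 39.43 °C

T_f ≈ 39.4 °C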